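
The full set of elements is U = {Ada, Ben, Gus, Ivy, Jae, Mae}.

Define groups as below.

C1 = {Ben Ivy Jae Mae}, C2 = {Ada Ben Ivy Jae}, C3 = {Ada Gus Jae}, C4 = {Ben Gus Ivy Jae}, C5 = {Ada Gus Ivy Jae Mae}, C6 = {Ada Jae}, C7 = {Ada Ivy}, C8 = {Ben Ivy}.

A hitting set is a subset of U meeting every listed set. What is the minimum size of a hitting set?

Take H = {Ada, Ivy}. Each listed group contains at least one of these, so H is a hitting set of size 2.
The groups C3, C8 are pairwise disjoint, so any hitting set needs a separate element for each — at least 2. Hence 2 is optimal.

2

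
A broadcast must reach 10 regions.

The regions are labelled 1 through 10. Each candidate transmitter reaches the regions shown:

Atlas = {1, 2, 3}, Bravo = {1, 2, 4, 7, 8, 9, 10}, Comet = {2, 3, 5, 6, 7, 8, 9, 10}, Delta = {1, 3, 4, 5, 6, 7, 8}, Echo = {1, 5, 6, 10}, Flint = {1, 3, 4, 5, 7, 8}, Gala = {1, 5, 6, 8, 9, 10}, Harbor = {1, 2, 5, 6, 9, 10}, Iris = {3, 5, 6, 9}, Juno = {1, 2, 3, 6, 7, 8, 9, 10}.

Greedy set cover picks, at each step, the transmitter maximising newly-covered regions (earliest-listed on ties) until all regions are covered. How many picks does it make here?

Greedy: pick Comet (covers 8 new) → pick Bravo (covers 2 new). Total picks: 2.

2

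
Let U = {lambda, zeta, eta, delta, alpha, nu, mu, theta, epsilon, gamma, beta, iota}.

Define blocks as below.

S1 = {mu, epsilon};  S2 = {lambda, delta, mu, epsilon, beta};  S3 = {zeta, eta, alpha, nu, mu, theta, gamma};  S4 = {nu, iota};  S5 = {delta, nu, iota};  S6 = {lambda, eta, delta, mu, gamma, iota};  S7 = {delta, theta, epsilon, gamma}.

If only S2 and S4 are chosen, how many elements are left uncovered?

Union of S2, S4 = {lambda, delta, nu, mu, epsilon, beta, iota}.
Not covered: zeta, eta, alpha, theta, gamma — 5 elements.

5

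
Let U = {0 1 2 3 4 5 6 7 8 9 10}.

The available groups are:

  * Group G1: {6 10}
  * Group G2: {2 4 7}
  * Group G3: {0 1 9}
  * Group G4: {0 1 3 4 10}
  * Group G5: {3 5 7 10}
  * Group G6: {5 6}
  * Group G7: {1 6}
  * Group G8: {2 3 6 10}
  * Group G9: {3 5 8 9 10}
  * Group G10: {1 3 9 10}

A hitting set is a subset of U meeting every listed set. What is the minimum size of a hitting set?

H = {1, 2, 5, 6} meets every group (each contains at least one member of H), and |H| = 4.
No choice of 3 items meets every group, so 4 is the minimum.

4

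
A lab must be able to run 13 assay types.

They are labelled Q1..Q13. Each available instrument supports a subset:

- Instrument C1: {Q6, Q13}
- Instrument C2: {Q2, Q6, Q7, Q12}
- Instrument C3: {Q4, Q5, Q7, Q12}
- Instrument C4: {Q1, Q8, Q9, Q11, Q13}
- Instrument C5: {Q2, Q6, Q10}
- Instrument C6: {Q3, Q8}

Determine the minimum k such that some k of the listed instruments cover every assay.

C3 and C4 and C5 and C6 together: C3 ∪ C4 ∪ C5 ∪ C6 = {Q1, Q2, Q3, Q4, Q5, Q6, Q7, Q8, Q9, Q10, Q11, Q12, Q13} — every assay is covered.
Only C6 contains Q3, so C6 is forced; the remaining 11 assays need at least 3 more instruments (each remaining instrument adds at most 4) — so at least 4 instruments are needed, and 4 is optimal.

4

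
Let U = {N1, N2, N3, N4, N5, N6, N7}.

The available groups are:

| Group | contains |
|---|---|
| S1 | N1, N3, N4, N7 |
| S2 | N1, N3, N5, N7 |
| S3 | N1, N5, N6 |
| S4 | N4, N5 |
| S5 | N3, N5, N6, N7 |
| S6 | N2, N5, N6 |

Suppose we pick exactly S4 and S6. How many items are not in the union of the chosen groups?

Union of S4, S6 = {N2, N4, N5, N6}.
Not covered: N1, N3, N7 — 3 items.

3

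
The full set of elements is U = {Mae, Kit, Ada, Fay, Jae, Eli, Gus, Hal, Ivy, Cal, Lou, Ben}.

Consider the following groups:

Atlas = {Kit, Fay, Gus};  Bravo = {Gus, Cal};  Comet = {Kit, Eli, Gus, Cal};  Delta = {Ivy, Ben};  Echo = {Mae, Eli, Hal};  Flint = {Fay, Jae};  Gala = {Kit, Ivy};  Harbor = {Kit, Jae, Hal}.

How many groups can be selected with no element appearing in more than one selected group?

Bravo, Delta, Echo, Flint are pairwise disjoint (Bravo={Gus,Cal}; Delta={Ivy,Ben}; Echo={Mae,Eli,Hal}; Flint={Fay,Jae}).
Every remaining group overlaps one of these, and no 5 of the listed groups are pairwise disjoint, so 4 is the maximum.

4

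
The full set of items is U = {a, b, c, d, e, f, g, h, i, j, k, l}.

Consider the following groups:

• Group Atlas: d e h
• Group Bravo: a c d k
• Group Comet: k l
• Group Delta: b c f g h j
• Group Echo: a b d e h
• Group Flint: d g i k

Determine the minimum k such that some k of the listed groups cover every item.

Take {Comet, Delta, Echo, Flint}. Their union is {a, b, c, d, e, f, g, h, i, j, k, l}, which is all 12 items.
No 3 of the 6 groups cover everything (all 20 combinations miss at least one item), so 4 is optimal.

4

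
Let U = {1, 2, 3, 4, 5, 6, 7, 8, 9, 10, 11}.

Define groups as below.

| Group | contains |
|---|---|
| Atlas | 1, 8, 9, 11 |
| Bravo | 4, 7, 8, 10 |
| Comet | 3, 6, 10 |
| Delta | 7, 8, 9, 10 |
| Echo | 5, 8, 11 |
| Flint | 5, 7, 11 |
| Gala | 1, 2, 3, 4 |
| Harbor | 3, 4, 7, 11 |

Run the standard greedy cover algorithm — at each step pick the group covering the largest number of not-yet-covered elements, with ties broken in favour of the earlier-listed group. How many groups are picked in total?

5

Greedy: pick Atlas (covers 4 new) → pick Bravo (covers 3 new) → pick Comet (covers 2 new) → pick Echo (covers 1 new) → pick Gala (covers 1 new). Total picks: 5.
(The true minimum cover uses only 4 groups, so greedy is not optimal here.)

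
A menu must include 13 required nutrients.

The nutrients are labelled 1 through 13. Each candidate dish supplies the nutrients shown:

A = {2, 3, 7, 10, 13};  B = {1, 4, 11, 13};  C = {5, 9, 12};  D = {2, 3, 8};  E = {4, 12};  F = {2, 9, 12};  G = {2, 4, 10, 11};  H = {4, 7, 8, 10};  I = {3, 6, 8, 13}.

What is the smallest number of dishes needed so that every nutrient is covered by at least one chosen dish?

A and B and C and I together: A ∪ B ∪ C ∪ I = {1, 2, 3, 4, 5, 6, 7, 8, 9, 10, 11, 12, 13} — every nutrient is covered.
Only B contains 1, so B is forced; the remaining 9 nutrients need at least 3 more dishes (each remaining dish adds at most 4) — so at least 4 dishes are needed, and 4 is optimal.

4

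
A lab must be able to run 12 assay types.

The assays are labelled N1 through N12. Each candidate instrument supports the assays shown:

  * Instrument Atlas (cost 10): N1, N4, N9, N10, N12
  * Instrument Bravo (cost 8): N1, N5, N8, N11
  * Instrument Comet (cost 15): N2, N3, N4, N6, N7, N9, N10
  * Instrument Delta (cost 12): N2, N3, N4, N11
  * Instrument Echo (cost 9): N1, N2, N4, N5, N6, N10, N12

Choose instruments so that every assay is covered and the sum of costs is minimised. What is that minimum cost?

Bravo, Comet, Echo together cover every assay (Bravo ∪ Comet ∪ Echo = {N1, N2, N3, N4, N5, N6, N7, N8, N9, N10, N11, N12}); total cost 8 + 15 + 9 = 32.
No covering selection has total cost below 32.

32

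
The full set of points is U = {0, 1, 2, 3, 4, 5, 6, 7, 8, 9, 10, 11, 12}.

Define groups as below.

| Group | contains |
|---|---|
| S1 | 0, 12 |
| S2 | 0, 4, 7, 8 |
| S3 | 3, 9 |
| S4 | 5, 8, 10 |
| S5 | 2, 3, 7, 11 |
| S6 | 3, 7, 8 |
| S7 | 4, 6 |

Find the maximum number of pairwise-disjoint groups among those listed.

S1, S3, S4, S7 are pairwise disjoint (S1={0,12}; S3={3,9}; S4={5,8,10}; S7={4,6}).
Every remaining group overlaps one of these, and no 5 of the listed groups are pairwise disjoint, so 4 is the maximum.

4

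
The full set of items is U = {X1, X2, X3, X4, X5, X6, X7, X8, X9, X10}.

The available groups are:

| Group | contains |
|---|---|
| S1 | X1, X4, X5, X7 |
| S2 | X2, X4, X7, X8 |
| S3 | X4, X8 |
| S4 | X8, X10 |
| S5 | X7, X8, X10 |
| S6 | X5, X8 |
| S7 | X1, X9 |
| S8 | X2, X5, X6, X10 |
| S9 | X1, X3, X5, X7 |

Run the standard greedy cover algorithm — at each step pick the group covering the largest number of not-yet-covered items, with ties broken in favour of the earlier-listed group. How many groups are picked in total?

Greedy: pick S1 (covers 4 new) → pick S8 (covers 3 new) → pick S2 (covers 1 new) → pick S7 (covers 1 new) → pick S9 (covers 1 new). Total picks: 5.
(The true minimum cover uses only 4 groups, so greedy is not optimal here.)

5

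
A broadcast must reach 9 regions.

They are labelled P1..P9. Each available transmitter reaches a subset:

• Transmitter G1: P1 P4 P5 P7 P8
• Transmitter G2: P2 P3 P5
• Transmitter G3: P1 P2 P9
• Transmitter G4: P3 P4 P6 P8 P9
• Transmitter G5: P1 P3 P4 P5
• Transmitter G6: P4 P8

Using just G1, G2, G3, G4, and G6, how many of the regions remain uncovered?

0

Union of G1, G2, G3, G4, G6 = {P1, P2, P3, P4, P5, P6, P7, P8, P9} — that's every region, so 0 are uncovered.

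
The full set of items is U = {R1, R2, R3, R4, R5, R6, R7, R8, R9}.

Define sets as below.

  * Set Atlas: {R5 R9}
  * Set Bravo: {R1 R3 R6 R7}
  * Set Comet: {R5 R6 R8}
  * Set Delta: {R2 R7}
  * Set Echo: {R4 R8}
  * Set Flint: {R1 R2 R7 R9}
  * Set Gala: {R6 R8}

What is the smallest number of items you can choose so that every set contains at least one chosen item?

3

H = {R5, R7, R8} meets every set (each contains at least one member of H), and |H| = 3.
The sets Atlas, Bravo, Echo are pairwise disjoint, so any hitting set needs a separate item for each — at least 3. Hence 3 is optimal.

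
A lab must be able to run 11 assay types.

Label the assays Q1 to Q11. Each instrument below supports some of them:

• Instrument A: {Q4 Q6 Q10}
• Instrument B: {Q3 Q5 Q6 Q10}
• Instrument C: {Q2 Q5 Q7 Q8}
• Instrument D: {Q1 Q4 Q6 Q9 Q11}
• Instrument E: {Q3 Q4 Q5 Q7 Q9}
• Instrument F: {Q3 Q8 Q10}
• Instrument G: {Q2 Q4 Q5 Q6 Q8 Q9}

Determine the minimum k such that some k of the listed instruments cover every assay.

3

B and C and D together: B ∪ C ∪ D = {Q1, Q2, Q3, Q4, Q5, Q6, Q7, Q8, Q9, Q10, Q11} — every assay is covered.
Only D contains Q1, so D is forced; the remaining 6 assays need at least 2 more instruments (each remaining instrument adds at most 4) — so at least 3 instruments are needed, and 3 is optimal.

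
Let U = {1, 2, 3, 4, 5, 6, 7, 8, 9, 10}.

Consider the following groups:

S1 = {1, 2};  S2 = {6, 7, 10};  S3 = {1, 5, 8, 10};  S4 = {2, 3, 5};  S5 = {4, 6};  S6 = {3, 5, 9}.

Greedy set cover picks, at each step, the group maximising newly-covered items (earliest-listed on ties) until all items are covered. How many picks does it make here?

5

Greedy: pick S3 (covers 4 new) → pick S2 (covers 2 new) → pick S4 (covers 2 new) → pick S5 (covers 1 new) → pick S6 (covers 1 new). Total picks: 5.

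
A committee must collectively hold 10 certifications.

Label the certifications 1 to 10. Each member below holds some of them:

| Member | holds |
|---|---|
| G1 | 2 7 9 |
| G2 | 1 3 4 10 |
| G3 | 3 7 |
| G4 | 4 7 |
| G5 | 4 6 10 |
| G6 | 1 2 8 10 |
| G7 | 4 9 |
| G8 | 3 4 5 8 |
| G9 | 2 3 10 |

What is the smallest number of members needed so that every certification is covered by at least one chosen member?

G1 and G2 and G5 and G8 together: G1 ∪ G2 ∪ G5 ∪ G8 = {1, 2, 3, 4, 5, 6, 7, 8, 9, 10} — every certification is covered.
Only G5 contains 6, so G5 is forced; the remaining 7 certifications need at least 3 more members (each remaining member adds at most 3) — so at least 4 members are needed, and 4 is optimal.

4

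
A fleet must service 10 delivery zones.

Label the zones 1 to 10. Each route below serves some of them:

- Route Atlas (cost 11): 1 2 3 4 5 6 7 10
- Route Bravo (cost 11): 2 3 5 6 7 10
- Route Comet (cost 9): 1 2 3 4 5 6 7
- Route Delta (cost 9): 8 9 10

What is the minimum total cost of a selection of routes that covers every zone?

Comet, Delta together cover every zone (Comet ∪ Delta = {1, 2, 3, 4, 5, 6, 7, 8, 9, 10}); total cost 9 + 9 = 18.
No covering selection has total cost below 18.

18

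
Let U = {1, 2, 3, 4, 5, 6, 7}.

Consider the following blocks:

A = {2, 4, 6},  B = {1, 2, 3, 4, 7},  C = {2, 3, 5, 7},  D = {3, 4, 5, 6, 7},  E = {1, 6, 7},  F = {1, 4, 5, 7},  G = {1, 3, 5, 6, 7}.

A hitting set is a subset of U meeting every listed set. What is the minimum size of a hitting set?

2

H = {6, 7} meets every block (each contains at least one member of H), and |H| = 2.
No single point lies in every block, so at least 2 are needed and 2 is optimal.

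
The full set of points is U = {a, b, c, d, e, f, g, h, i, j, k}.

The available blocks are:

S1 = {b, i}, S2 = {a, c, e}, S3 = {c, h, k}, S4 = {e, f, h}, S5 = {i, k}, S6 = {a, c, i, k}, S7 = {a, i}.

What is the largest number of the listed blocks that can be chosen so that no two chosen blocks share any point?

S1, S4 are pairwise disjoint (S1={b,i}; S4={e,f,h}).
Every remaining block overlaps one of these, and no 3 of the listed blocks are pairwise disjoint, so 2 is the maximum.

2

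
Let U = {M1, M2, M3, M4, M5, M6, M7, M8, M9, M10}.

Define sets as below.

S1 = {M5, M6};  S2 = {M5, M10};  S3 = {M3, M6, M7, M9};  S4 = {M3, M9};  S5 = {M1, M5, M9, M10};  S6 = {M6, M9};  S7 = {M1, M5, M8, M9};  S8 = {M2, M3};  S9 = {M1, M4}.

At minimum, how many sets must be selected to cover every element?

5

S2 and S3 and S7 and S8 and S9 together: S2 ∪ S3 ∪ S7 ∪ S8 ∪ S9 = {M1, M2, M3, M4, M5, M6, M7, M8, M9, M10} — every element is covered.
No 4 of the 9 sets cover everything (all 126 combinations miss at least one element), so 5 is optimal.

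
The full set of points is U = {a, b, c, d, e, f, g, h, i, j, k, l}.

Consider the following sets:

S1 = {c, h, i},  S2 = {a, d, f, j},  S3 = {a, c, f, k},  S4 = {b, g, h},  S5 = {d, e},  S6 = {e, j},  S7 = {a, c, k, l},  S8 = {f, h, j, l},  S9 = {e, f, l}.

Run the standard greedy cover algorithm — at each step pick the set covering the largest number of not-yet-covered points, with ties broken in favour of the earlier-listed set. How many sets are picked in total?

Greedy: pick S2 (covers 4 new) → pick S1 (covers 3 new) → pick S4 (covers 2 new) → pick S7 (covers 2 new) → pick S5 (covers 1 new). Total picks: 5.

5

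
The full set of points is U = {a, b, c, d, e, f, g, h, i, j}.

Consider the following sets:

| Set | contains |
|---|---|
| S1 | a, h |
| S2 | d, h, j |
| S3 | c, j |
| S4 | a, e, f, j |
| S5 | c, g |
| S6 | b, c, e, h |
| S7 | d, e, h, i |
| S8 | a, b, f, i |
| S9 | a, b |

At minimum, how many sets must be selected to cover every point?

4

S2, S5, S7, and S8 cover everything between them: the union {a, b, c, d, e, f, g, h, i, j} is all of U.
No 3 of the 9 sets cover everything (all 84 combinations miss at least one point), so 4 is optimal.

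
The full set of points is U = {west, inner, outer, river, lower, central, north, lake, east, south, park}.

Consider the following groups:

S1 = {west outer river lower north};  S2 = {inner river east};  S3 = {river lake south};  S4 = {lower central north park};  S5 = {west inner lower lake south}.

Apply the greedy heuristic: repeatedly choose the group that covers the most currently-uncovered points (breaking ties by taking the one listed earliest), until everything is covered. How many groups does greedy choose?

4

Greedy: pick S1 (covers 5 new) → pick S5 (covers 3 new) → pick S4 (covers 2 new) → pick S2 (covers 1 new). Total picks: 4.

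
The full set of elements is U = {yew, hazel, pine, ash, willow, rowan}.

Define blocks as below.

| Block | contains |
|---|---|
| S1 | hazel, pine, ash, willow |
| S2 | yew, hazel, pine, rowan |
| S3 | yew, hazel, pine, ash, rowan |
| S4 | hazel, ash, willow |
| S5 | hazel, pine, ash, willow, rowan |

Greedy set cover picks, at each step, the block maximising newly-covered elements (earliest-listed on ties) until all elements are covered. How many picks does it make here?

Greedy: pick S3 (covers 5 new) → pick S1 (covers 1 new). Total picks: 2.

2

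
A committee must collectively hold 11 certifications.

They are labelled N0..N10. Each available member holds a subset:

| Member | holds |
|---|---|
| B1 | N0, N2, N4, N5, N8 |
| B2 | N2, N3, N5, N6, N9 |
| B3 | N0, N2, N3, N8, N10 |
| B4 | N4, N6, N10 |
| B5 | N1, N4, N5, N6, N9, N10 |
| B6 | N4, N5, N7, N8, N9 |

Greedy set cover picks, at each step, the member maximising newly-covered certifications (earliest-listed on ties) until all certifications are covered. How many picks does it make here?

Greedy: pick B5 (covers 6 new) → pick B3 (covers 4 new) → pick B6 (covers 1 new). Total picks: 3.

3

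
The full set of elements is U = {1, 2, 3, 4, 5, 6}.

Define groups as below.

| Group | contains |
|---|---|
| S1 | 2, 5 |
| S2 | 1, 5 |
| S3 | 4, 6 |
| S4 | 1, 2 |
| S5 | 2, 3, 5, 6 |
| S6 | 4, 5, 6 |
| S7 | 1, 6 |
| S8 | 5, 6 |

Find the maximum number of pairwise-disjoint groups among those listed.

S3, S4 are pairwise disjoint (S3={4,6}; S4={1,2}).
Every remaining group overlaps one of these, and no 3 of the listed groups are pairwise disjoint, so 2 is the maximum.

2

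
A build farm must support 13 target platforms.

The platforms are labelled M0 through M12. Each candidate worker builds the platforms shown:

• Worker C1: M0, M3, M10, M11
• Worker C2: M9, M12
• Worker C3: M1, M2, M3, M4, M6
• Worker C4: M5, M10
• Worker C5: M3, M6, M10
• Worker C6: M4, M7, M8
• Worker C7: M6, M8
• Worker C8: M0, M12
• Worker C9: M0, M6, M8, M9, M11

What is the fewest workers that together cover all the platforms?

C1 and C2 and C3 and C4 and C6 together: C1 ∪ C2 ∪ C3 ∪ C4 ∪ C6 = {M0, M1, M2, M3, M4, M5, M6, M7, M8, M9, M10, M11, M12} — every platform is covered.
No 4 of the 9 workers cover everything (all 126 combinations miss at least one platform), so 5 is optimal.

5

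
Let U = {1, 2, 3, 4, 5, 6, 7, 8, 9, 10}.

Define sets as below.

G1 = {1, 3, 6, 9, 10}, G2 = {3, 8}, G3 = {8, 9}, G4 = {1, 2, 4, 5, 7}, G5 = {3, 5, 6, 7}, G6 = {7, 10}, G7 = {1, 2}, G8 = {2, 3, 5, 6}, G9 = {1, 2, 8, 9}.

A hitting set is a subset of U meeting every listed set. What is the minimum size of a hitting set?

4

H = {2, 3, 9, 10} meets every set (each contains at least one member of H), and |H| = 4.
No choice of 3 items meets every set, so 4 is the minimum.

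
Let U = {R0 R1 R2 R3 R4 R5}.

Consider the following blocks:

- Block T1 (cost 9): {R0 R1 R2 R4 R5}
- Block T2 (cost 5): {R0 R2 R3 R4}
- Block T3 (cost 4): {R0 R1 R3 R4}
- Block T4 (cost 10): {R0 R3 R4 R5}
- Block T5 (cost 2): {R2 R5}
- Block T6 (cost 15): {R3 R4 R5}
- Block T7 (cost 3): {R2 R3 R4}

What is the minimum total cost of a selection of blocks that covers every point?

6

T3, T5 together cover every point (T3 ∪ T5 = {R0, R1, R2, R3, R4, R5}); total cost 4 + 2 = 6.
No covering selection has total cost below 6.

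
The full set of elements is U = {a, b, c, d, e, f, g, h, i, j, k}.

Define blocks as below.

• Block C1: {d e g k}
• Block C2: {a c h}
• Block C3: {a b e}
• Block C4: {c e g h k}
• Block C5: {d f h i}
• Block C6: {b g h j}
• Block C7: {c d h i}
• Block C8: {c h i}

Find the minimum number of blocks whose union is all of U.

C3, C4, C5, and C6 cover everything between them: the union {a, b, c, d, e, f, g, h, i, j, k} is all of U.
Only C6 contains j, so C6 is forced; the remaining 7 elements need at least 3 more blocks (each remaining block adds at most 3) — so at least 4 blocks are needed, and 4 is optimal.

4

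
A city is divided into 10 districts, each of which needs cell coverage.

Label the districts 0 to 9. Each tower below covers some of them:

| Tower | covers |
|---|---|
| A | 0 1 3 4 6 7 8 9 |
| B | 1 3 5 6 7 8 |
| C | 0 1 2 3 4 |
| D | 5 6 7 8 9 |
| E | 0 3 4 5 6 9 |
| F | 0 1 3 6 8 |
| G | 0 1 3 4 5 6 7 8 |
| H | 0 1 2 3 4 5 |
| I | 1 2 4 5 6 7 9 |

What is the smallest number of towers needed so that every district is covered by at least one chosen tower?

Take {G, I}. Their union is {0, 1, 2, 3, 4, 5, 6, 7, 8, 9}, which is all 10 districts.
No single tower has all 10 districts (the largest, A, has 8), so 2 is optimal.

2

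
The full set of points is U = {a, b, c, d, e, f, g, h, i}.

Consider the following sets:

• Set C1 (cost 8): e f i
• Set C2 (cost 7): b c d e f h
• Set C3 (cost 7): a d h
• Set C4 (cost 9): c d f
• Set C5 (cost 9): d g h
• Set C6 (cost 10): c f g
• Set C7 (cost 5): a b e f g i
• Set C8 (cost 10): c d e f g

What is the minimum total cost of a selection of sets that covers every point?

12

C2, C7 together cover every point (C2 ∪ C7 = {a, b, c, d, e, f, g, h, i}); total cost 7 + 5 = 12.
No covering selection has total cost below 12.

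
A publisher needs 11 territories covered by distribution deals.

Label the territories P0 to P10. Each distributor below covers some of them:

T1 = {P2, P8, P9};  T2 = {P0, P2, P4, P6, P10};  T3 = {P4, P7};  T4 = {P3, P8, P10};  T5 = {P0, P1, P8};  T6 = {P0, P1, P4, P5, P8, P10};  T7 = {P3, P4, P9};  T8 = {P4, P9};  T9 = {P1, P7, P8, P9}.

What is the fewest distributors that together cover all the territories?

T2 and T6 and T7 and T9 together: T2 ∪ T6 ∪ T7 ∪ T9 = {P0, P1, P2, P3, P4, P5, P6, P7, P8, P9, P10} — every territory is covered.
Only T6 contains P5, so T6 is forced; the remaining 5 territories need at least 3 more distributors (each remaining distributor adds at most 2) — so at least 4 distributors are needed, and 4 is optimal.

4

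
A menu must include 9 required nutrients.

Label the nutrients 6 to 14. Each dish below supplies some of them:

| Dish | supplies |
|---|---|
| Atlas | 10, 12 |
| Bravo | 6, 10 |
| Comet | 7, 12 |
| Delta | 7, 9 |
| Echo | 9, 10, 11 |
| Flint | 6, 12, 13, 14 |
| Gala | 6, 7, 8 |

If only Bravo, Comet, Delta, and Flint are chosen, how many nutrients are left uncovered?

2

Union of Bravo, Comet, Delta, Flint = {6, 7, 9, 10, 12, 13, 14}.
Not covered: 8, 11 — 2 nutrients.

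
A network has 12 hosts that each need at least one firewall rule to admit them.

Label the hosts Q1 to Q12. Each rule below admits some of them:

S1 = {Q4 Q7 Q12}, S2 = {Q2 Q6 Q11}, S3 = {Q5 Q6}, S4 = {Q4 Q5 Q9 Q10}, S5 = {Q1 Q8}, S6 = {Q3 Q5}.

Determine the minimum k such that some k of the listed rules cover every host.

5

Take {S1, S2, S4, S5, S6}. Their union is {Q1, Q2, Q3, Q4, Q5, Q6, Q7, Q8, Q9, Q10, Q11, Q12}, which is all 12 hosts.
Only S6 contains Q3, so S6 is forced; the remaining 10 hosts need at least 4 more rules (each remaining rule adds at most 3) — so at least 5 rules are needed, and 5 is optimal.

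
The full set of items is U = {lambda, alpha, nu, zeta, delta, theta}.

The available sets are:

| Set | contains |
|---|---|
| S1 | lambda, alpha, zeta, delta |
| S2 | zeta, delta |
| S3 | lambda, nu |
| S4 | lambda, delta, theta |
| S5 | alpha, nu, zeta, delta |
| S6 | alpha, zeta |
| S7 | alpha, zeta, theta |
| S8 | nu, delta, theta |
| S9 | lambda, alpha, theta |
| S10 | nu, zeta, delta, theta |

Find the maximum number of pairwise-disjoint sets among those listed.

S3, S7 are pairwise disjoint (S3={lambda,nu}; S7={alpha,zeta,theta}).
Every remaining set overlaps one of these, and no 3 of the listed sets are pairwise disjoint, so 2 is the maximum.

2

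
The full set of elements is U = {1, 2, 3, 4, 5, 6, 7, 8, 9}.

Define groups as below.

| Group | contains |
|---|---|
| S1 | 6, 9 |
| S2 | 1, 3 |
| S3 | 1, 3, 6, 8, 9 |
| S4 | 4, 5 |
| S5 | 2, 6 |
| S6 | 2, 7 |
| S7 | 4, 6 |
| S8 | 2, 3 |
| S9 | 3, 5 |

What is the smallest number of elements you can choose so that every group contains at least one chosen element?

4

The 4 elements {1, 2, 5, 6} hit every group.
The groups S1, S2, S4, S6 are pairwise disjoint, so any hitting set needs a separate element for each — at least 4. Hence 4 is optimal.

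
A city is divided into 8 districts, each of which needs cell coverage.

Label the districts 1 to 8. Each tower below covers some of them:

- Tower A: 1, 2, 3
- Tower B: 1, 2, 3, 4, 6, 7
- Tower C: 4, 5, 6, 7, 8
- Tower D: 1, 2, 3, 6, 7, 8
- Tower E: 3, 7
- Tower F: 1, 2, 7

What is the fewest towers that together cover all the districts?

2

Take {C, D}. Their union is {1, 2, 3, 4, 5, 6, 7, 8}, which is all 8 districts.
No single tower has all 8 districts (the largest, B, has 6), so 2 is optimal.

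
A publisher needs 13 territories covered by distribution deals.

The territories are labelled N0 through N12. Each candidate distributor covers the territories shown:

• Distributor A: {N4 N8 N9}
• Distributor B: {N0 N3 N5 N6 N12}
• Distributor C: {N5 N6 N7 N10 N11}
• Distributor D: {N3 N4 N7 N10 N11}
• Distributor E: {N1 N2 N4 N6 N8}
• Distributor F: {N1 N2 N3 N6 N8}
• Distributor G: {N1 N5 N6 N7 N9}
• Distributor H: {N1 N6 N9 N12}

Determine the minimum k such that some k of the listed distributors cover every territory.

4

Take {B, D, F, G}. Their union is {N0, N1, N2, N3, N4, N5, N6, N7, N8, N9, N10, N11, N12}, which is all 13 territories.
No 3 of the 8 distributors cover everything (all 56 combinations miss at least one territory), so 4 is optimal.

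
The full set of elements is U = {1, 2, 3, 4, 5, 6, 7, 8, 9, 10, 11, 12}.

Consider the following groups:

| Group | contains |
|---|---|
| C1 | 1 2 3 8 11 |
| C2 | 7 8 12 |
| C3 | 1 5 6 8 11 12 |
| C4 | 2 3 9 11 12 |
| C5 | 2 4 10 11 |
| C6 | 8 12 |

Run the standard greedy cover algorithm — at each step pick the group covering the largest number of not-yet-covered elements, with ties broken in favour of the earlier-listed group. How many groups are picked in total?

4

Greedy: pick C3 (covers 6 new) → pick C4 (covers 3 new) → pick C5 (covers 2 new) → pick C2 (covers 1 new). Total picks: 4.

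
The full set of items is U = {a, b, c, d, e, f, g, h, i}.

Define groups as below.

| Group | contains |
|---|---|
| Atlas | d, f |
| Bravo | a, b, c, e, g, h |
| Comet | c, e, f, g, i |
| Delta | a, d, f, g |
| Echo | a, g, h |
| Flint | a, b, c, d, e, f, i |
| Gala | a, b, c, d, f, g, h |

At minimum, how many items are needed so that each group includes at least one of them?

2

The 2 items {f, h} hit every group.
The groups Atlas, Echo are pairwise disjoint, so any hitting set needs a separate item for each — at least 2. Hence 2 is optimal.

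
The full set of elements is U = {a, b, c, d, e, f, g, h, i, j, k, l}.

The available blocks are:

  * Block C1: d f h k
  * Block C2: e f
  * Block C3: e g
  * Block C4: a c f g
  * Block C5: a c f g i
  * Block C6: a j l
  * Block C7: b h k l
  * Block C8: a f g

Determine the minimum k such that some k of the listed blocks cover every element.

5

Take {C1, C3, C5, C6, C7}. Their union is {a, b, c, d, e, f, g, h, i, j, k, l}, which is all 12 elements.
No 4 of the 8 blocks cover everything (all 70 combinations miss at least one element), so 5 is optimal.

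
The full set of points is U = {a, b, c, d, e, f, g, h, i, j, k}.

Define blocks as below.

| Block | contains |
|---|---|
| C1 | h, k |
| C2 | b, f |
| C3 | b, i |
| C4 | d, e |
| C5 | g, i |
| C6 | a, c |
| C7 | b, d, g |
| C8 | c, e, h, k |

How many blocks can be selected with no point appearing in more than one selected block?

C1, C2, C4, C5, C6 are pairwise disjoint (C1={h,k}; C2={b,f}; C4={d,e}; C5={g,i}; C6={a,c}).
Every remaining block overlaps one of these, and no 6 of the listed blocks are pairwise disjoint, so 5 is the maximum.

5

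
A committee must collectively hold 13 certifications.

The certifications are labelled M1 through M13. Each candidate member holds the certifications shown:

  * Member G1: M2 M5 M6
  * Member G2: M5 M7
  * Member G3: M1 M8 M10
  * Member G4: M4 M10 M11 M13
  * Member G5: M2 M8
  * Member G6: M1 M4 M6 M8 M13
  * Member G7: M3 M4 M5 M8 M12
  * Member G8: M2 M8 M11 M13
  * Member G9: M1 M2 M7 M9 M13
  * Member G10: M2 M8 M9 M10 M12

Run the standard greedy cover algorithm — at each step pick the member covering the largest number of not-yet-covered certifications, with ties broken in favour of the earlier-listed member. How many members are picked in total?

Greedy: pick G6 (covers 5 new) → pick G10 (covers 4 new) → pick G2 (covers 2 new) → pick G4 (covers 1 new) → pick G7 (covers 1 new). Total picks: 5.
(The true minimum cover uses only 4 members, so greedy is not optimal here.)

5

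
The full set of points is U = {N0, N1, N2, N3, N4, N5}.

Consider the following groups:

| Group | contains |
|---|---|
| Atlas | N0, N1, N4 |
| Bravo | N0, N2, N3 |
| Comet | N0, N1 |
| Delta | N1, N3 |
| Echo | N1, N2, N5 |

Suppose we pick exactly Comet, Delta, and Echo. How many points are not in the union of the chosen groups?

Union of Comet, Delta, Echo = {N0, N1, N2, N3, N5}.
Not covered: N4 — 1 point.

1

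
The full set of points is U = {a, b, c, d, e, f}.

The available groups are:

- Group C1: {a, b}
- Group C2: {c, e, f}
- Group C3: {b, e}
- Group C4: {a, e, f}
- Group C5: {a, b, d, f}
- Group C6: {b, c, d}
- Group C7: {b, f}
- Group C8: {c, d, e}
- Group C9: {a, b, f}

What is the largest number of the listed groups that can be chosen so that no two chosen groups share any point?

C4, C6 are pairwise disjoint (C4={a,e,f}; C6={b,c,d}).
Every remaining group overlaps one of these, and no 3 of the listed groups are pairwise disjoint, so 2 is the maximum.

2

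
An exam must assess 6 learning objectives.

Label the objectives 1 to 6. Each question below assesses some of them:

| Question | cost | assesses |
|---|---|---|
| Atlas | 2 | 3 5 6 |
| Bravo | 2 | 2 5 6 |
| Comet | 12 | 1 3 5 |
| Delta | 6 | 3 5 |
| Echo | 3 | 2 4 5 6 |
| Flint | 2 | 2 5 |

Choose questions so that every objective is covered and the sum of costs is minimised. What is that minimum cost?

Comet, Echo together cover every objective (Comet ∪ Echo = {1, 2, 3, 4, 5, 6}); total cost 12 + 3 = 15.
The greedy pick Atlas, Echo, Comet costs 17; no covering selection beats 15.

15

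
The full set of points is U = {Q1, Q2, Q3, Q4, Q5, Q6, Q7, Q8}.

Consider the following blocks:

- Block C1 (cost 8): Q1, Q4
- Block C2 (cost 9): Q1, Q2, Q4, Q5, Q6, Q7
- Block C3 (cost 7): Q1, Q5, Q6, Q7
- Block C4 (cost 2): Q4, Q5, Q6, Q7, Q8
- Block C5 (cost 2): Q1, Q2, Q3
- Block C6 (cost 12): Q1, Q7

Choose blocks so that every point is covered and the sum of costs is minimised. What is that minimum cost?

4

C4, C5 together cover every point (C4 ∪ C5 = {Q1, Q2, Q3, Q4, Q5, Q6, Q7, Q8}); total cost 2 + 2 = 4.
No covering selection has total cost below 4.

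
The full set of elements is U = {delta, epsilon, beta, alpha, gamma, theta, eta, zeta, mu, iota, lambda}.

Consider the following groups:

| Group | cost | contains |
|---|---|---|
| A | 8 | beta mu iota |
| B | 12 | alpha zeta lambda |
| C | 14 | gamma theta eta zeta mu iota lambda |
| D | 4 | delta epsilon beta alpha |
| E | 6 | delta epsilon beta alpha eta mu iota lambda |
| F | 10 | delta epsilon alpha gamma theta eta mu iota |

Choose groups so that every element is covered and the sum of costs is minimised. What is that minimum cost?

C, D together cover every element (C ∪ D = {delta, epsilon, beta, alpha, gamma, theta, eta, zeta, mu, iota, lambda}); total cost 14 + 4 = 18.
The greedy pick E, C costs 20; no covering selection beats 18.

18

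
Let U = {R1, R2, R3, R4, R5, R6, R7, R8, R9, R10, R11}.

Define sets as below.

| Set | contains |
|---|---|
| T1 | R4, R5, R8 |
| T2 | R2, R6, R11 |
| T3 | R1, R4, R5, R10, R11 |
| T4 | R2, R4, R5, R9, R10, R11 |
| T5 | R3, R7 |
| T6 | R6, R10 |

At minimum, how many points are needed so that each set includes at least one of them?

3

The 3 points {R3, R4, R6} hit every set.
The sets T1, T2, T5 are pairwise disjoint, so any hitting set needs a separate point for each — at least 3. Hence 3 is optimal.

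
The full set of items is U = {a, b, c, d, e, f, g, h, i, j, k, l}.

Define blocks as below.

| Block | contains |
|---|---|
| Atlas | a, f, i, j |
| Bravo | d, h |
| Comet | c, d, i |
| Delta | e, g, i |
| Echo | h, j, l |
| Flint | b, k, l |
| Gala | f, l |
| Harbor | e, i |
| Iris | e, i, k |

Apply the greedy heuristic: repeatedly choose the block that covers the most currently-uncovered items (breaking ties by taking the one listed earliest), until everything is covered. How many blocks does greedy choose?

5

Greedy: pick Atlas (covers 4 new) → pick Flint (covers 3 new) → pick Bravo (covers 2 new) → pick Delta (covers 2 new) → pick Comet (covers 1 new). Total picks: 5.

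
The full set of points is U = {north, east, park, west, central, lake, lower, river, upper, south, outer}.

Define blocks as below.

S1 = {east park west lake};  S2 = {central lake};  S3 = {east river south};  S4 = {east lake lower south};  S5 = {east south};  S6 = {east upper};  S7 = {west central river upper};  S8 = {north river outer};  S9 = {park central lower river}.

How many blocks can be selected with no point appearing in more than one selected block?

S2, S6, S8 are pairwise disjoint (S2={central,lake}; S6={east,upper}; S8={north,river,outer}).
Every remaining block overlaps one of these, and no 4 of the listed blocks are pairwise disjoint, so 3 is the maximum.

3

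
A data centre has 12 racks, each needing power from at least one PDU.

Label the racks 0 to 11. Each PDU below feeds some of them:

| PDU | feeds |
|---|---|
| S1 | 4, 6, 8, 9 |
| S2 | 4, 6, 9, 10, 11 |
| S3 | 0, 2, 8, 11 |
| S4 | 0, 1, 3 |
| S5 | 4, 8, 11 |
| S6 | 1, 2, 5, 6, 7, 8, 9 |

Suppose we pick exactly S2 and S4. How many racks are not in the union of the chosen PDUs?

4

Union of S2, S4 = {0, 1, 3, 4, 6, 9, 10, 11}.
Not covered: 2, 5, 7, 8 — 4 racks.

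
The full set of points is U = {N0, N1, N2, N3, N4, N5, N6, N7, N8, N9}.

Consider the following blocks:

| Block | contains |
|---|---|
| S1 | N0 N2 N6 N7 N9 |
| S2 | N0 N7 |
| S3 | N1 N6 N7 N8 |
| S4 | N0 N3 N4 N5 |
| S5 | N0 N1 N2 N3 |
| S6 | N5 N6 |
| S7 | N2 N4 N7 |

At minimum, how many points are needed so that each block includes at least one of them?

3

H = {N0, N2, N6} meets every block (each contains at least one member of H), and |H| = 3.
No choice of 2 points meets every block, so 3 is the minimum.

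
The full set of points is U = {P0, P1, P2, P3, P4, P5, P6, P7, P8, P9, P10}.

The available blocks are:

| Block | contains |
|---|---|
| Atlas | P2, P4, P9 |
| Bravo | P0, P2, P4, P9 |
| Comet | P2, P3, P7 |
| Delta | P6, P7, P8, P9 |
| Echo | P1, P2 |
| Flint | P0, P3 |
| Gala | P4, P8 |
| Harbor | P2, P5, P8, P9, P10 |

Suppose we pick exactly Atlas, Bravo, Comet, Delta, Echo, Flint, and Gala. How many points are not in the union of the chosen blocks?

2

Union of Atlas, Bravo, Comet, Delta, Echo, Flint, Gala = {P0, P1, P2, P3, P4, P6, P7, P8, P9}.
Not covered: P5, P10 — 2 points.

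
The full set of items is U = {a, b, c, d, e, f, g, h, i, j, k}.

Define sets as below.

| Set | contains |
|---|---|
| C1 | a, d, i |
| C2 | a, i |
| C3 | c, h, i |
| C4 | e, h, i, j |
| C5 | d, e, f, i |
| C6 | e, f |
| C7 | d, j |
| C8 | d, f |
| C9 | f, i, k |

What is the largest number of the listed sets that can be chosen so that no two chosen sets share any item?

C3, C6, C7 are pairwise disjoint (C3={c,h,i}; C6={e,f}; C7={d,j}).
Every remaining set overlaps one of these, and no 4 of the listed sets are pairwise disjoint, so 3 is the maximum.

3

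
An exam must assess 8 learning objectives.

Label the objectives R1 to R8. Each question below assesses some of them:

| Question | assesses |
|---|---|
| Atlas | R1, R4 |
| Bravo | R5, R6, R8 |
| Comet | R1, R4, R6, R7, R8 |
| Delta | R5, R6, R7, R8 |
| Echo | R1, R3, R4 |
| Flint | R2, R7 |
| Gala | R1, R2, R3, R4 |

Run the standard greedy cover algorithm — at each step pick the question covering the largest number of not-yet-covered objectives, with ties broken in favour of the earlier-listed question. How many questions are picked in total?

3

Greedy: pick Comet (covers 5 new) → pick Gala (covers 2 new) → pick Bravo (covers 1 new). Total picks: 3.
(The true minimum cover uses only 2 questions, so greedy is not optimal here.)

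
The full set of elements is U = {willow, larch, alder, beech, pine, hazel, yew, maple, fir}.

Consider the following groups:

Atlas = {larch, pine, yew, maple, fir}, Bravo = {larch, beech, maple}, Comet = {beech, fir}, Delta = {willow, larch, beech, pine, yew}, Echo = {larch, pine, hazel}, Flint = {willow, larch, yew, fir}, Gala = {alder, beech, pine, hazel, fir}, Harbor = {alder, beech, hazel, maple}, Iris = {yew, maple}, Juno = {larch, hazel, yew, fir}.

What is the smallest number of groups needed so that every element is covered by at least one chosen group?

3

Take {Bravo, Delta, Gala}. Their union is {willow, larch, alder, beech, pine, hazel, yew, maple, fir}, which is all 9 elements.
No 2 of the 10 groups cover everything (all 45 combinations miss at least one element), so 3 is optimal.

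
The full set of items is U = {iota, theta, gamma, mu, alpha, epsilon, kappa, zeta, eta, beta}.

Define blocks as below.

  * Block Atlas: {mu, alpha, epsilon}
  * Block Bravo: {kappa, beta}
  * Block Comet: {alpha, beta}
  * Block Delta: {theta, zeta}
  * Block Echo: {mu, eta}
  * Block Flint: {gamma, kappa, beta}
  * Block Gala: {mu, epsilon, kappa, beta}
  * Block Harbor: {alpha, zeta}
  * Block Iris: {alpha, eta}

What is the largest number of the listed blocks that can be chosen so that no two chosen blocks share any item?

Atlas, Delta, Flint are pairwise disjoint (Atlas={mu,alpha,epsilon}; Delta={theta,zeta}; Flint={gamma,kappa,beta}).
Every remaining block overlaps one of these, and no 4 of the listed blocks are pairwise disjoint, so 3 is the maximum.

3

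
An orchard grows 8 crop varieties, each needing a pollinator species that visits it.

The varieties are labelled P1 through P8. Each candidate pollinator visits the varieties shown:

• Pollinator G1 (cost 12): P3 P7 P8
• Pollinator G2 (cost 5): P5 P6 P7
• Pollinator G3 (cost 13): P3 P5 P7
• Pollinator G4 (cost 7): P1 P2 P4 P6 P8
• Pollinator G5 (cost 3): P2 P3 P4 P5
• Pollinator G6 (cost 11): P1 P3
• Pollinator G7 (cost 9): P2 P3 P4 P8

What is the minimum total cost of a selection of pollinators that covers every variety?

G2, G4, G5 together cover every variety (G2 ∪ G4 ∪ G5 = {P1, P2, P3, P4, P5, P6, P7, P8}); total cost 5 + 7 + 3 = 15.
No covering selection has total cost below 15.

15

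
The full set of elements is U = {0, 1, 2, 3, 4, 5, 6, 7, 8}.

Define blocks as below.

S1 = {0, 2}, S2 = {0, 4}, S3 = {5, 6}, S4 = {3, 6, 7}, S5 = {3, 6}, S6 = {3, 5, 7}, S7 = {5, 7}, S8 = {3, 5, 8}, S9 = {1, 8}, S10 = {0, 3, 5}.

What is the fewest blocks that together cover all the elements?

5

Take {S1, S2, S5, S6, S9}. Their union is {0, 1, 2, 3, 4, 5, 6, 7, 8}, which is all 9 elements.
No 4 of the 10 blocks cover everything (all 210 combinations miss at least one element), so 5 is optimal.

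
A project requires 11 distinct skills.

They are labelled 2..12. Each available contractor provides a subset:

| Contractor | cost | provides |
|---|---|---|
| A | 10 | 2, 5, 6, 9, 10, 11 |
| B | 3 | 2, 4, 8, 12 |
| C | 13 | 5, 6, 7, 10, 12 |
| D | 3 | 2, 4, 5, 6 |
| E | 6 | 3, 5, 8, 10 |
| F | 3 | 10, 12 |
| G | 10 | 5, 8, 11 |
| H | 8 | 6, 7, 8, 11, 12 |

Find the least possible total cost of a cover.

A, B, E, H together cover every skill (A ∪ B ∪ E ∪ H = {2, 3, 4, 5, 6, 7, 8, 9, 10, 11, 12}); total cost 10 + 3 + 6 + 8 = 27.
The greedy pick B, D, E, H, A costs 30; no covering selection beats 27.

27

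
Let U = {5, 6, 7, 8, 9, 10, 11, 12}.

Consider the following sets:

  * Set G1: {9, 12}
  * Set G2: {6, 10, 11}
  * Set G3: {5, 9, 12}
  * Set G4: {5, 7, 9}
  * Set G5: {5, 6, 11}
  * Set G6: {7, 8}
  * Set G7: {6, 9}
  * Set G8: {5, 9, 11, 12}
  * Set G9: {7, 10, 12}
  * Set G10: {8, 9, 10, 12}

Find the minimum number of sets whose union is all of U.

3

G2, G4, and G10 cover everything between them: the union {5, 6, 7, 8, 9, 10, 11, 12} is all of U.
No 2 of the 10 sets cover everything (all 45 combinations miss at least one element), so 3 is optimal.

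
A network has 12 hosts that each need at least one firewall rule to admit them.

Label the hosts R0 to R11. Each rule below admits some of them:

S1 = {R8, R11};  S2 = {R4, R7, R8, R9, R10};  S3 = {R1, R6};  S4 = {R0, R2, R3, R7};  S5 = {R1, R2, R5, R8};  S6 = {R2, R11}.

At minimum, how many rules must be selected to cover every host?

5

S2 and S3 and S4 and S5 and S6 together: S2 ∪ S3 ∪ S4 ∪ S5 ∪ S6 = {R0, R1, R2, R3, R4, R5, R6, R7, R8, R9, R10, R11} — every host is covered.
No 4 of the 6 rules cover everything (all 15 combinations miss at least one host), so 5 is optimal.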